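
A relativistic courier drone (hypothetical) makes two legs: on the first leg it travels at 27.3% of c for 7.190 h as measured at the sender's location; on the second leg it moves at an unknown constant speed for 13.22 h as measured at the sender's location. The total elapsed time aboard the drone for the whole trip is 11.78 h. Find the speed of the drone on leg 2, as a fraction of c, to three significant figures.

Leg 1: β = 0.273; γ = 1/√(1 − 0.273²) = 1/√0.9255 = 1.039; τ_1 = 7.190/1.039 = 6.917 h.
Leg 2: speed unknown; τ_2 = 13.22/γ_2.
Total proper time: 6.917 + τ_2 = 11.78, so τ_2 = 11.78 − 6.917 = 4.863 h.
γ_2 = 13.22/4.863 = 2.718; β = √(1 − 1/γ²) = √0.8647.

β = 0.930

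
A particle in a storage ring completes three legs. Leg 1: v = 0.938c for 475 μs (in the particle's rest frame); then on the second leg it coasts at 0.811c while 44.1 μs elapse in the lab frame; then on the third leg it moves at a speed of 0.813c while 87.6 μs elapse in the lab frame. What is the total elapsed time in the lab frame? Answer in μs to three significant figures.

Leg 1: γ = 1/√(1 − 0.938²) = 1/√0.1202 = 2.885; Δt_1 = 2.885 × 475 = 1370 μs.
Leg 2: 44.1 μs is already measured in the lab frame.
Leg 3: 87.6 μs is already measured in the lab frame.
Total: 1370 + 44.10 + 87.60 μs.

Δt = 1500 μs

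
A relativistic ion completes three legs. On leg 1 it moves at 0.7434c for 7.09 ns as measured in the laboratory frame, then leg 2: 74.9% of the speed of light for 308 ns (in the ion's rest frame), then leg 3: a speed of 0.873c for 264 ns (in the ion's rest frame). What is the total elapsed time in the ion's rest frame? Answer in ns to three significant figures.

Leg 1: γ = 1/√(1 − 0.7434²) = 1/√0.4474 = 1.495; τ_1 = 7.09/1.495 = 4.742 ns.
Leg 2: 308 ns is already measured in the ion's rest frame.
Leg 3: 264 ns is already measured in the ion's rest frame.
Total: 4.742 + 308.0 + 264.0 ns.

τ = 577 ns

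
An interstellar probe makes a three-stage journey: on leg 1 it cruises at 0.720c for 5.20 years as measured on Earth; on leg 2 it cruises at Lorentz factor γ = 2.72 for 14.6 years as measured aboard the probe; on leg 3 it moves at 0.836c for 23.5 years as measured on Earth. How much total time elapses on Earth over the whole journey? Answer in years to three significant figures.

Δt = 68.4 years

Leg 1: 5.20 years is already measured on Earth.
Leg 2: γ = 2.72; Δt_2 = 2.720 × 14.6 = 39.71 years.
Leg 3: 23.5 years is already measured on Earth.
Total: 5.200 + 39.71 + 23.50 years.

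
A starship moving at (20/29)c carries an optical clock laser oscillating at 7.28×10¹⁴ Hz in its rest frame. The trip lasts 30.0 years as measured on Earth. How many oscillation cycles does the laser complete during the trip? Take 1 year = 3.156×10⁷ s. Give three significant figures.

N = 4.99×10²³

γ = 1/√(1 − (20/29)²) = 29/21 ≈ 1.381
The oscillator's own cycle count is N = f × τ where τ is the proper time on the ship. τ = Δt/γ = 30.0/1.381 = 21.72 years = 6.856×10⁸ s.
N = 7.28×10¹⁴ × 6.856×10⁸ = 4.991×10²³.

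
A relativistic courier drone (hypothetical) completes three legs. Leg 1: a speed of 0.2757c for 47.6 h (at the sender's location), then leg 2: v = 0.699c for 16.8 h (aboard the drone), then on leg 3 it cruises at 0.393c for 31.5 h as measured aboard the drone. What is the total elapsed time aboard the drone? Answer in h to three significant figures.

Leg 1: γ = 1/√(1 − 0.2757²) = 1/√0.9240 = 1.040; τ_1 = 47.6/1.040 = 45.76 h.
Leg 2: 16.8 h is already measured aboard the drone.
Leg 3: 31.5 h is already measured aboard the drone.
Total: 45.76 + 16.80 + 31.50 h.

τ = 94.1 h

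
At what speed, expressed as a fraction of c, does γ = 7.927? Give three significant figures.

β = √(1 − 1/γ²) = √(1 − 1/7.927²) = √(1 − 0.01591) = √0.9841

β = 0.992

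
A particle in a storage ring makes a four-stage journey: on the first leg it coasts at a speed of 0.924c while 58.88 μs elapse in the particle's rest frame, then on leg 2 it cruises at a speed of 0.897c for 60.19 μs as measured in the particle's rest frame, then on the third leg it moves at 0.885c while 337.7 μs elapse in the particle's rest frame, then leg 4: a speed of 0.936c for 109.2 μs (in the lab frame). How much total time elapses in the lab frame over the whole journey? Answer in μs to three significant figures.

Δt = 1120 μs

Leg 1: γ = 1/√(1 − 0.924²) = 1/√0.1462 = 2.615; Δt_1 = 2.615 × 58.88 = 154.0 μs.
Leg 2: γ = 1/√(1 − 0.897²) = 1/√0.1954 = 2.262; Δt_2 = 2.262 × 60.19 = 136.2 μs.
Leg 3: γ = 1/√(1 − 0.885²) = 1/√0.2168 = 2.148; Δt_3 = 2.148 × 337.7 = 725.3 μs.
Leg 4: 109.2 μs is already measured in the lab frame.
Total: 154.0 + 136.2 + 725.3 + 109.2 μs.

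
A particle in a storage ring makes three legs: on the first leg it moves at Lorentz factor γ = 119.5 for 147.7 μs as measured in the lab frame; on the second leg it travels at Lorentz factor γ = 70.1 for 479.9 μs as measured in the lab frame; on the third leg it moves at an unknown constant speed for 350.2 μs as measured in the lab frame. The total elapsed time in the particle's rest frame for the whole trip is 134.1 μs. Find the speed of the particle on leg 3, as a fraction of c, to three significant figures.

Leg 1: γ = 119.5; τ_1 = 147.7/119.5 = 1.236 μs.
Leg 2: γ = 70.1; τ_2 = 479.9/70.10 = 6.846 μs.
Leg 3: speed unknown; τ_3 = 350.2/γ_3.
Total proper time: 1.236 + 6.846 + τ_3 = 134.1, so τ_3 = 134.1 − 8.082 = 126.0 μs.
γ_3 = 350.2/126.0 = 2.779; β = √(1 − 1/γ²) = √0.8705.

β = 0.933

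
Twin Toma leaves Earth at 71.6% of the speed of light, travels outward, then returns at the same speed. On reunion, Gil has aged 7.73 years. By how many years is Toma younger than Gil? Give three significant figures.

Δt − τ = 2.33 years

β = 0.716; γ = 1/√(1 − 0.716²) = 1/√0.4873 = 1.432
Toma's elapsed proper time: τ = 7.73/1.432 = 5.396 years.
Age gap = Δt − τ = 7.73 − 5.396 years.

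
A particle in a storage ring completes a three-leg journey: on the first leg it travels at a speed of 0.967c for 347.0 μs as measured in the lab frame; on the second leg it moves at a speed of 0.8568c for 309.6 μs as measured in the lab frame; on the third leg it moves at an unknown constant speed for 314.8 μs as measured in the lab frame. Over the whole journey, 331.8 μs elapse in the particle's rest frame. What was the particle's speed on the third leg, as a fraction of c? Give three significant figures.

Leg 1: γ = 1/√(1 − 0.967²) = 1/√0.06491 = 3.925; τ_1 = 347.0/3.925 = 88.41 μs.
Leg 2: γ = 1/√(1 − 0.8568²) = 1/√0.2659 = 1.939; τ_2 = 309.6/1.939 = 159.6 μs.
Leg 3: speed unknown; τ_3 = 314.8/γ_3.
Total proper time: 88.41 + 159.6 + τ_3 = 331.8, so τ_3 = 331.8 − 248.1 = 83.75 μs.
γ_3 = 314.8/83.75 = 3.759; β = √(1 − 1/γ²) = √0.9292.

β = 0.964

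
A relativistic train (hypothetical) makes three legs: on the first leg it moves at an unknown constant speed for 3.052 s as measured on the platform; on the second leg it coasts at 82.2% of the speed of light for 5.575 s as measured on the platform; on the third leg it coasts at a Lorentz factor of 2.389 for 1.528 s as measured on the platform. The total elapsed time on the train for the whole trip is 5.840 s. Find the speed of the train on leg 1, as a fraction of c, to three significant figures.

β = 0.748

Leg 1: speed unknown; τ_1 = 3.052/γ_1.
Leg 2: β = 0.822; γ = 1/√(1 − 0.822²) = 1/√0.3243 = 1.756; τ_2 = 5.575/1.756 = 3.175 s.
Leg 3: γ = 2.389; τ_3 = 1.528/2.389 = 0.6396 s.
Total proper time: τ_1 + 3.175 + 0.6396 = 5.840, so τ_1 = 5.840 − 3.814 = 2.026 s.
γ_1 = 3.052/2.026 = 1.507; β = √(1 − 1/γ²) = √0.5595.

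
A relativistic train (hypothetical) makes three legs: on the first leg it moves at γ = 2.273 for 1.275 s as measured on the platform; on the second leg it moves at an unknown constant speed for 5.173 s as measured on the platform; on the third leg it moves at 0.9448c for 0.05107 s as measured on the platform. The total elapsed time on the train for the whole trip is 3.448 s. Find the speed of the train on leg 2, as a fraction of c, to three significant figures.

β = 0.832

Leg 1: γ = 2.273; τ_1 = 1.275/2.273 = 0.5609 s.
Leg 2: speed unknown; τ_2 = 5.173/γ_2.
Leg 3: γ = 1/√(1 − 0.9448²) = 1/√0.1074 = 3.052; τ_3 = 0.05107/3.052 = 0.01673 s.
Total proper time: 0.5609 + τ_2 + 0.01673 = 3.448, so τ_2 = 3.448 − 0.5777 = 2.870 s.
γ_2 = 5.173/2.870 = 1.802; β = √(1 − 1/γ²) = √0.6921.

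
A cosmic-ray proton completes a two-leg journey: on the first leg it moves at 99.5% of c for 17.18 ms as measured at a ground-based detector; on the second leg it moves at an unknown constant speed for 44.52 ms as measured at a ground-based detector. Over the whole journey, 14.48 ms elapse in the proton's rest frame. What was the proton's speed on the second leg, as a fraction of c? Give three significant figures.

Leg 1: β = 0.995; γ = 1/√(1 − 0.995²) = 1/√0.009975 = 10.01; τ_1 = 17.18/10.01 = 1.716 ms.
Leg 2: speed unknown; τ_2 = 44.52/γ_2.
Total proper time: 1.716 + τ_2 = 14.48, so τ_2 = 14.48 − 1.716 = 12.76 ms.
γ_2 = 44.52/12.76 = 3.488; β = √(1 − 1/γ²) = √0.9178.

β = 0.958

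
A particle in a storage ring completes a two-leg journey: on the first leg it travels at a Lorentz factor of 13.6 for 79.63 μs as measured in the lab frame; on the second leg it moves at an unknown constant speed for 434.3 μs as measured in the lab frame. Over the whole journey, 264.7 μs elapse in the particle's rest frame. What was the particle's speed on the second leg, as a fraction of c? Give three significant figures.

Leg 1: γ = 13.6; τ_1 = 79.63/13.60 = 5.855 μs.
Leg 2: speed unknown; τ_2 = 434.3/γ_2.
Total proper time: 5.855 + τ_2 = 264.7, so τ_2 = 264.7 − 5.855 = 258.8 μs.
γ_2 = 434.3/258.8 = 1.678; β = √(1 − 1/γ²) = √0.6448.

β = 0.803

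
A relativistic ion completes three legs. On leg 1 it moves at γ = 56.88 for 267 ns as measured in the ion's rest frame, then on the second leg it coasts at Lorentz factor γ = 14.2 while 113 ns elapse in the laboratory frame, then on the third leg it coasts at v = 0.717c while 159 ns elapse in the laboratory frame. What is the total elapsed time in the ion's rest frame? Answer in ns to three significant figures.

Leg 1: 267 ns is already measured in the ion's rest frame.
Leg 2: γ = 14.2; τ_2 = 113/14.20 = 7.958 ns.
Leg 3: γ = 1/√(1 − 0.717²) = 1/√0.4859 = 1.435; τ_3 = 159/1.435 = 110.8 ns.
Total: 267.0 + 7.958 + 110.8 ns.

τ = 386 ns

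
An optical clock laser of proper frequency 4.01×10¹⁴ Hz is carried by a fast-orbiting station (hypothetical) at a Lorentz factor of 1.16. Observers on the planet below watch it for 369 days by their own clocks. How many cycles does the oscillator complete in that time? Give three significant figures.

N = 1.10×10²²

γ = 1.16
During 369 days of lab time, the oscillator's proper time advances by τ = Δt/γ = 369/1.160 = 318.1 days = 2.748×10⁷ s.
N = f × τ = 4.01×10¹⁴ × 2.748×10⁷ = 1.102×10²².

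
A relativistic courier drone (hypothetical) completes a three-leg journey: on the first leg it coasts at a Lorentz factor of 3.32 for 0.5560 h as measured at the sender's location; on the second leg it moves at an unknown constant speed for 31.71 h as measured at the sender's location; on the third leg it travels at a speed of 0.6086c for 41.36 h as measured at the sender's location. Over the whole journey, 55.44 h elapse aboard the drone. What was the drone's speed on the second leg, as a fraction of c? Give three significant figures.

Leg 1: γ = 3.32; τ_1 = 0.5560/3.320 = 0.1675 h.
Leg 2: speed unknown; τ_2 = 31.71/γ_2.
Leg 3: γ = 1/√(1 − 0.6086²) = 1/√0.6296 = 1.260; τ_3 = 41.36/1.260 = 32.82 h.
Total proper time: 0.1675 + τ_2 + 32.82 = 55.44, so τ_2 = 55.44 − 32.99 = 22.45 h.
γ_2 = 31.71/22.45 = 1.412; β = √(1 − 1/γ²) = √0.4986.

β = 0.706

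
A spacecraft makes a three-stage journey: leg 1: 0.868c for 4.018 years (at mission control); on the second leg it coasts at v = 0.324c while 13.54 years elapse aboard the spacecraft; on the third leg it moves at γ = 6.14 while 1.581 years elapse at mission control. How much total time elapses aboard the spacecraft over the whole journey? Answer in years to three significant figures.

τ = 15.8 years

Leg 1: γ = 1/√(1 − 0.868²) = 1/√0.2466 = 2.014; τ_1 = 4.018/2.014 = 1.995 years.
Leg 2: 13.54 years is already measured aboard the spacecraft.
Leg 3: γ = 6.14; τ_3 = 1.581/6.140 = 0.2575 years.
Total: 1.995 + 13.54 + 0.2575 years.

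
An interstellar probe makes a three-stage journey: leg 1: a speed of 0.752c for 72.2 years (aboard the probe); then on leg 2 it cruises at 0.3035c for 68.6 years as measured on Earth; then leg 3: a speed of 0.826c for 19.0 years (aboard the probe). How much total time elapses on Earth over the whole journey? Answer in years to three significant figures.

Leg 1: γ = 1/√(1 − 0.752²) = 1/√0.4345 = 1.517; Δt_1 = 1.517 × 72.2 = 109.5 years.
Leg 2: 68.6 years is already measured on Earth.
Leg 3: γ = 1/√(1 − 0.826²) = 1/√0.3177 = 1.774; Δt_3 = 1.774 × 19.0 = 33.71 years.
Total: 109.5 + 68.60 + 33.71 years.

Δt = 212 years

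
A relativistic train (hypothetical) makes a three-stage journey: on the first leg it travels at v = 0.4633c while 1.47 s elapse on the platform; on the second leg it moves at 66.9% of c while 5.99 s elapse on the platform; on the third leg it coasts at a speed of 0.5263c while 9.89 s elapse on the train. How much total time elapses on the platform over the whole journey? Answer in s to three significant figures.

Leg 1: 1.47 s is already measured on the platform.
Leg 2: 5.99 s is already measured on the platform.
Leg 3: γ = 1/√(1 − 0.5263²) = 1/√0.7230 = 1.176; Δt_3 = 1.176 × 9.89 = 11.63 s.
Total: 1.470 + 5.990 + 11.63 s.

Δt = 19.1 s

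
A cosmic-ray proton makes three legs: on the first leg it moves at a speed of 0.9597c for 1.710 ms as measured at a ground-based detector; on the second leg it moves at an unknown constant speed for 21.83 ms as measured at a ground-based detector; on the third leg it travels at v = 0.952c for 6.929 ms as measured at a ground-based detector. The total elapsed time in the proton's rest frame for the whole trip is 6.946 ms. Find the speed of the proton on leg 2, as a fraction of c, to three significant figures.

β = 0.980

Leg 1: γ = 1/√(1 − 0.9597²) = 1/√0.07898 = 3.558; τ_1 = 1.710/3.558 = 0.4806 ms.
Leg 2: speed unknown; τ_2 = 21.83/γ_2.
Leg 3: γ = 1/√(1 − 0.952²) = 1/√0.09370 = 3.267; τ_3 = 6.929/3.267 = 2.121 ms.
Total proper time: 0.4806 + τ_2 + 2.121 = 6.946, so τ_2 = 6.946 − 2.602 = 4.344 ms.
γ_2 = 21.83/4.344 = 5.025; β = √(1 − 1/γ²) = √0.9604.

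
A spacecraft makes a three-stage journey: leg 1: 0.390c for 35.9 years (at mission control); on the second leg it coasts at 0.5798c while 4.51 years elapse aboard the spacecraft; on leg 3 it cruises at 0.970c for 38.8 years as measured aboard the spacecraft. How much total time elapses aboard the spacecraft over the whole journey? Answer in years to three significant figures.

τ = 76.4 years

Leg 1: γ = 1/√(1 − 0.390²) = 1/√0.8479 = 1.086; τ_1 = 35.9/1.086 = 33.06 years.
Leg 2: 4.51 years is already measured aboard the spacecraft.
Leg 3: 38.8 years is already measured aboard the spacecraft.
Total: 33.06 + 4.510 + 38.80 years.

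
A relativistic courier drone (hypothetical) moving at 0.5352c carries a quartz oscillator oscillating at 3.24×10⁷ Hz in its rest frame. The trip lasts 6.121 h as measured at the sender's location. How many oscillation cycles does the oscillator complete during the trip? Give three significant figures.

γ = 1/√(1 − 0.5352²) = 1/√0.7136 = 1.184
The oscillator's own cycle count is N = f × τ where τ is the proper time aboard the drone. τ = Δt/γ = 6.121/1.184 = 5.171 h = 1.861×10⁴ s.
N = 3.24×10⁷ × 1.861×10⁴ = 6.031×10¹¹.

N = 6.03×10¹¹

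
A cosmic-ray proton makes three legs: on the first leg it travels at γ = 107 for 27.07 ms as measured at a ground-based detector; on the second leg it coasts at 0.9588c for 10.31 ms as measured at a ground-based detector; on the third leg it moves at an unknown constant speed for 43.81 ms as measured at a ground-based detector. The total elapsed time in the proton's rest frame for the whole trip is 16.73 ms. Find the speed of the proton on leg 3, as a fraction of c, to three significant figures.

Leg 1: γ = 107; τ_1 = 27.07/107.0 = 0.2530 ms.
Leg 2: γ = 1/√(1 − 0.9588²) = 1/√0.08070 = 3.520; τ_2 = 10.31/3.520 = 2.929 ms.
Leg 3: speed unknown; τ_3 = 43.81/γ_3.
Total proper time: 0.2530 + 2.929 + τ_3 = 16.73, so τ_3 = 16.73 − 3.182 = 13.55 ms.
γ_3 = 43.81/13.55 = 3.234; β = √(1 − 1/γ²) = √0.9044.

β = 0.951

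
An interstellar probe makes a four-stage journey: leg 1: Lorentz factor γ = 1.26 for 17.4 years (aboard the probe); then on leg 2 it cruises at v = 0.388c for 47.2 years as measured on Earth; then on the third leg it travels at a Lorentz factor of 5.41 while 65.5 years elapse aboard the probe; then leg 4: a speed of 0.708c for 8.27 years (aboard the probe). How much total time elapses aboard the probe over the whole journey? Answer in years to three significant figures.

Leg 1: 17.4 years is already measured aboard the probe.
Leg 2: γ = 1/√(1 − 0.388²) = 1/√0.8495 = 1.085; τ_2 = 47.2/1.085 = 43.50 years.
Leg 3: 65.5 years is already measured aboard the probe.
Leg 4: 8.27 years is already measured aboard the probe.
Total: 17.40 + 43.50 + 65.50 + 8.270 years.

τ = 135 years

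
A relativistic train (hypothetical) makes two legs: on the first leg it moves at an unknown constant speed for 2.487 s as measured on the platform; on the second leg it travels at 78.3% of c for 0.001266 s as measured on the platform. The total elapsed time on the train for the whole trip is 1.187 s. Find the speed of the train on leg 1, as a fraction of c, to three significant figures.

Leg 1: speed unknown; τ_1 = 2.487/γ_1.
Leg 2: β = 0.783; γ = 1/√(1 − 0.783²) = 1/√0.3869 = 1.608; τ_2 = 0.001266/1.608 = 7.875×10⁻⁴ s.
Total proper time: τ_1 + 7.875×10⁻⁴ = 1.187, so τ_1 = 1.187 − 7.875×10⁻⁴ = 1.186 s.
γ_1 = 2.487/1.186 = 2.097; β = √(1 − 1/γ²) = √0.7725.

β = 0.879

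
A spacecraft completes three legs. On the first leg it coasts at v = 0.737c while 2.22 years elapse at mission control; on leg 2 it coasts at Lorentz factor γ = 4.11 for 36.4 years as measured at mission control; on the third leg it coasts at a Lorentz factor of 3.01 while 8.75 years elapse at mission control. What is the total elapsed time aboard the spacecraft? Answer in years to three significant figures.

τ = 13.3 years

Leg 1: γ = 1/√(1 − 0.737²) = 1/√0.4568 = 1.480; τ_1 = 2.22/1.480 = 1.500 years.
Leg 2: γ = 4.11; τ_2 = 36.4/4.110 = 8.856 years.
Leg 3: γ = 3.01; τ_3 = 8.75/3.010 = 2.907 years.
Total: 1.500 + 8.856 + 2.907 years.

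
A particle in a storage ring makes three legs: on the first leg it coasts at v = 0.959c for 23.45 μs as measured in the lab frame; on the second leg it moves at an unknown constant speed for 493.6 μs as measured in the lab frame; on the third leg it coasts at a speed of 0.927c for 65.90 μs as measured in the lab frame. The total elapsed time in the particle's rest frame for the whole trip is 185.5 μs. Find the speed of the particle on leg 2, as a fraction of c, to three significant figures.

Leg 1: γ = 1/√(1 − 0.959²) = 1/√0.08032 = 3.529; τ_1 = 23.45/3.529 = 6.646 μs.
Leg 2: speed unknown; τ_2 = 493.6/γ_2.
Leg 3: γ = 1/√(1 − 0.927²) = 1/√0.1407 = 2.666; τ_3 = 65.90/2.666 = 24.72 μs.
Total proper time: 6.646 + τ_2 + 24.72 = 185.5, so τ_2 = 185.5 − 31.36 = 154.1 μs.
γ_2 = 493.6/154.1 = 3.202; β = √(1 − 1/γ²) = √0.9025.

β = 0.950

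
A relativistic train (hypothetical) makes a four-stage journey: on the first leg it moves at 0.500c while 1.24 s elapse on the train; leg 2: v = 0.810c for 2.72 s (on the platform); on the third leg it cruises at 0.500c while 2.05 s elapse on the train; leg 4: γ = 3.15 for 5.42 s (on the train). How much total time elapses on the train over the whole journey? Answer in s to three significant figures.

Leg 1: 1.24 s is already measured on the train.
Leg 2: γ = 1/√(1 − 0.810²) = 1/√0.3439 = 1.705; τ_2 = 2.72/1.705 = 1.595 s.
Leg 3: 2.05 s is already measured on the train.
Leg 4: 5.42 s is already measured on the train.
Total: 1.240 + 1.595 + 2.050 + 5.420 s.

τ = 10.3 s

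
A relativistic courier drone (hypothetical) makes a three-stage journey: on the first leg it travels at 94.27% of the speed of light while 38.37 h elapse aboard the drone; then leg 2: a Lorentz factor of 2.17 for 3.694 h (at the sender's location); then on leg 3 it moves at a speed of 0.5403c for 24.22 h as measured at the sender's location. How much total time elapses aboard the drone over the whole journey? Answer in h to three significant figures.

τ = 60.5 h

Leg 1: 38.37 h is already measured aboard the drone.
Leg 2: γ = 2.17; τ_2 = 3.694/2.170 = 1.702 h.
Leg 3: γ = 1/√(1 − 0.5403²) = 1/√0.7081 = 1.188; τ_3 = 24.22/1.188 = 20.38 h.
Total: 38.37 + 1.702 + 20.38 h.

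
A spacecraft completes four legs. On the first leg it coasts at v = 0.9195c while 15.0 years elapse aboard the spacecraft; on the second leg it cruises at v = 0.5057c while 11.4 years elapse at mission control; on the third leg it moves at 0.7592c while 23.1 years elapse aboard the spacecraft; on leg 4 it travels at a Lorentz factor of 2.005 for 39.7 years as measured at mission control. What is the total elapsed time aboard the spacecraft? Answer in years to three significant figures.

τ = 67.7 years

Leg 1: 15.0 years is already measured aboard the spacecraft.
Leg 2: γ = 1/√(1 − 0.5057²) = 1/√0.7443 = 1.159; τ_2 = 11.4/1.159 = 9.835 years.
Leg 3: 23.1 years is already measured aboard the spacecraft.
Leg 4: γ = 2.005; τ_4 = 39.7/2.005 = 19.80 years.
Total: 15.00 + 9.835 + 23.10 + 19.80 years.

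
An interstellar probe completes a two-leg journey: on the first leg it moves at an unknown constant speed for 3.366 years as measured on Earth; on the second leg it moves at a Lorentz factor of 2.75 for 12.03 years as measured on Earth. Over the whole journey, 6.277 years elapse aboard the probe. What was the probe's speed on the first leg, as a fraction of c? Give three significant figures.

Leg 1: speed unknown; τ_1 = 3.366/γ_1.
Leg 2: γ = 2.75; τ_2 = 12.03/2.750 = 4.375 years.
Total proper time: τ_1 + 4.375 = 6.277, so τ_1 = 6.277 − 4.375 = 1.902 years.
γ_1 = 3.366/1.902 = 1.769; β = √(1 − 1/γ²) = √0.6806.

β = 0.825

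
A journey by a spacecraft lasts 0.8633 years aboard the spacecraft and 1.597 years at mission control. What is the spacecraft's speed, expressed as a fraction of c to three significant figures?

v = 0.841c

The proper time is measured aboard the spacecraft (both events occur at the spacecraft's location); Δt is measured at mission control. γ = Δt/τ = 1.597/0.8633 = 1.850.
β = √(1 − 1/γ²) = √(1 − 0.2922) = √0.7078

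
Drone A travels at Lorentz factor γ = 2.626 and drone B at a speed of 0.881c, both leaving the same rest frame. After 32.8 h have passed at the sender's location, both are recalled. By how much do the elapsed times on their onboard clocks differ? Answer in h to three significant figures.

|τ_A − τ_B| = 3.03 h

A: γ = 2.626; τ_A = 32.8/2.626 = 12.49 h.
B: γ = 1/√(1 − 0.881²) = 1/√0.2238 = 2.114; τ_B = 32.8/2.114 = 15.52 h.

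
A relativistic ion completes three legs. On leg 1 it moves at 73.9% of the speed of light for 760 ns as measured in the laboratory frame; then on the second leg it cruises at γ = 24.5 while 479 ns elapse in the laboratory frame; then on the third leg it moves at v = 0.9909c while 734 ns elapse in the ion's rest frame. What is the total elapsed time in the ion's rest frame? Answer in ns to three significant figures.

Leg 1: β = 0.739; γ = 1/√(1 − 0.739²) = 1/√0.4539 = 1.484; τ_1 = 760/1.484 = 512.0 ns.
Leg 2: γ = 24.5; τ_2 = 479/24.50 = 19.55 ns.
Leg 3: 734 ns is already measured in the ion's rest frame.
Total: 512.0 + 19.55 + 734.0 ns.

τ = 1270 ns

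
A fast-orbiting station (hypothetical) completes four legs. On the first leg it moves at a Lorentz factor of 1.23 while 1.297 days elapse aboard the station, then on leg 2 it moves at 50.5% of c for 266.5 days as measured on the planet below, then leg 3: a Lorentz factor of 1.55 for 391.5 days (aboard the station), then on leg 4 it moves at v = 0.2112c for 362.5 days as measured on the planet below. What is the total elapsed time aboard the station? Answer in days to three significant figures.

Leg 1: 1.297 days is already measured aboard the station.
Leg 2: β = 0.505; γ = 1/√(1 − 0.505²) = 1/√0.7450 = 1.159; τ_2 = 266.5/1.159 = 230.0 days.
Leg 3: 391.5 days is already measured aboard the station.
Leg 4: γ = 1/√(1 − 0.2112²) = 1/√0.9554 = 1.023; τ_4 = 362.5/1.023 = 354.3 days.
Total: 1.297 + 230.0 + 391.5 + 354.3 days.

τ = 977 days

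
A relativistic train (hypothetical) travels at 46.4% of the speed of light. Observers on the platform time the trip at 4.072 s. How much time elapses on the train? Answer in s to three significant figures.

τ = 3.61 s

β = 0.464; γ = 1/√(1 − 0.464²) = 1/√0.7847 = 1.129
The interval measured on the platform is the dilated one; the clock on the train measures the proper time τ = Δt/γ = 4.072/1.129 s.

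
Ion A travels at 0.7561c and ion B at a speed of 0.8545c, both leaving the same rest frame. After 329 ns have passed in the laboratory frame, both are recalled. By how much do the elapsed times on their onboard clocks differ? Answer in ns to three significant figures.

|τ_A − τ_B| = 44.4 ns

A: γ = 1/√(1 − 0.7561²) = 1/√0.4283 = 1.528; τ_A = 329/1.528 = 215.3 ns.
B: γ = 1/√(1 − 0.8545²) = 1/√0.2698 = 1.925; τ_B = 329/1.925 = 170.9 ns.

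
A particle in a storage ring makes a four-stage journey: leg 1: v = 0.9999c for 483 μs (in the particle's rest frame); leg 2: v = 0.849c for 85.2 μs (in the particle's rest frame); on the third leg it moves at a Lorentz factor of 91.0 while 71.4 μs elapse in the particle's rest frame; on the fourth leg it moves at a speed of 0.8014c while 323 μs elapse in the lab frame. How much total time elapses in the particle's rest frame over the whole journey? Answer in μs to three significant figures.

Leg 1: 483 μs is already measured in the particle's rest frame.
Leg 2: 85.2 μs is already measured in the particle's rest frame.
Leg 3: 71.4 μs is already measured in the particle's rest frame.
Leg 4: γ = 1/√(1 − 0.8014²) = 1/√0.3578 = 1.672; τ_4 = 323/1.672 = 193.2 μs.
Total: 483.0 + 85.20 + 71.40 + 193.2 μs.

τ = 833 μs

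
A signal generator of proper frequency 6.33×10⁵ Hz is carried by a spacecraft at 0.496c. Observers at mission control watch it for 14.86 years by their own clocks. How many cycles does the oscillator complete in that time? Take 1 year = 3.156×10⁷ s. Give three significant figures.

N = 2.58×10¹⁴

γ = 1/√(1 − 0.496²) = 1/√0.7540 = 1.152
During 14.86 years of lab time, the oscillator's proper time advances by τ = Δt/γ = 14.86/1.152 = 12.90 years = 4.072×10⁸ s.
N = f × τ = 6.33×10⁵ × 4.072×10⁸ = 2.578×10¹⁴.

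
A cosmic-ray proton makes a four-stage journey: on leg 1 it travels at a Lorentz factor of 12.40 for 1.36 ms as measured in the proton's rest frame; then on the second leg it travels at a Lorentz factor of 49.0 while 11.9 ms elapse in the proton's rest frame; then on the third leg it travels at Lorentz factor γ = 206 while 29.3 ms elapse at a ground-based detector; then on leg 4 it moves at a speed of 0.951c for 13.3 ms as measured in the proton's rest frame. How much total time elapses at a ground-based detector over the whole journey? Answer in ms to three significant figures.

Leg 1: γ = 12.40; Δt_1 = 12.40 × 1.36 = 16.86 ms.
Leg 2: γ = 49.0; Δt_2 = 49.00 × 11.9 = 583.1 ms.
Leg 3: 29.3 ms is already measured at a ground-based detector.
Leg 4: γ = 1/√(1 − 0.951²) = 1/√0.09560 = 3.234; Δt_4 = 3.234 × 13.3 = 43.02 ms.
Total: 16.86 + 583.1 + 29.30 + 43.02 ms.

Δt = 672 ms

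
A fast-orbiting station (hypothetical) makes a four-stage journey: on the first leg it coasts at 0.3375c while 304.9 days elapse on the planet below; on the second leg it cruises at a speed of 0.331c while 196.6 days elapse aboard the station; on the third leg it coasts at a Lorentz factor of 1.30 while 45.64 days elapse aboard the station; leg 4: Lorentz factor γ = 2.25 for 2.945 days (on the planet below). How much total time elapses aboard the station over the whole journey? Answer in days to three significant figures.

τ = 531 days

Leg 1: γ = 1/√(1 − 0.3375²) = 1/√0.8861 = 1.062; τ_1 = 304.9/1.062 = 287.0 days.
Leg 2: 196.6 days is already measured aboard the station.
Leg 3: 45.64 days is already measured aboard the station.
Leg 4: γ = 2.25; τ_4 = 2.945/2.250 = 1.309 days.
Total: 287.0 + 196.6 + 45.64 + 1.309 days.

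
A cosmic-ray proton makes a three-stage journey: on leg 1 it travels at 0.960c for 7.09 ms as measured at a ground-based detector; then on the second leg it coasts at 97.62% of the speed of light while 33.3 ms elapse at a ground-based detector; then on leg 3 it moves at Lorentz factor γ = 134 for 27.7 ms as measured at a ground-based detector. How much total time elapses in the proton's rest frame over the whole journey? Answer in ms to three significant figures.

τ = 9.41 ms

Leg 1: γ = 1/√(1 − 0.960²) = 25/7 ≈ 3.571; τ_1 = 7.09/3.571 = 1.985 ms.
Leg 2: β = 0.9762; γ = 1/√(1 − 0.9762²) = 1/√0.04703 = 4.611; τ_2 = 33.3/4.611 = 7.222 ms.
Leg 3: γ = 134; τ_3 = 27.7/134.0 = 0.2067 ms.
Total: 1.985 + 7.222 + 0.2067 ms.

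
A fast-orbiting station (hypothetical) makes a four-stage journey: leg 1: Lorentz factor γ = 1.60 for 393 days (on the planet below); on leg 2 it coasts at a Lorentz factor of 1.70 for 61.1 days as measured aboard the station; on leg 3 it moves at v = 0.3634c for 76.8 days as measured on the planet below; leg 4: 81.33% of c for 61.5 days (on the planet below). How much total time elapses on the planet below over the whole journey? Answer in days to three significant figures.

Leg 1: 393 days is already measured on the planet below.
Leg 2: γ = 1.70; Δt_2 = 1.700 × 61.1 = 103.9 days.
Leg 3: 76.8 days is already measured on the planet below.
Leg 4: 61.5 days is already measured on the planet below.
Total: 393.0 + 103.9 + 76.80 + 61.50 days.

Δt = 635 days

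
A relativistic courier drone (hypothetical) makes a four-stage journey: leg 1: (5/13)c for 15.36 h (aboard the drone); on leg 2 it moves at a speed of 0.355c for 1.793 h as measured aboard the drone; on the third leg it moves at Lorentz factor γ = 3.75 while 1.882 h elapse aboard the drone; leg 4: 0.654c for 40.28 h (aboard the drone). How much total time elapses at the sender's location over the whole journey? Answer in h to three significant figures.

Leg 1: γ = 1/√(1 − (5/13)²) = 13/12 ≈ 1.083; Δt_1 = 1.083 × 15.36 = 16.64 h.
Leg 2: γ = 1/√(1 − 0.355²) = 1/√0.8740 = 1.070; Δt_2 = 1.070 × 1.793 = 1.918 h.
Leg 3: γ = 3.75; Δt_3 = 3.750 × 1.882 = 7.057 h.
Leg 4: γ = 1/√(1 − 0.654²) = 1/√0.5723 = 1.322; Δt_4 = 1.322 × 40.28 = 53.25 h.
Total: 16.64 + 1.918 + 7.057 + 53.25 h.

Δt = 78.9 h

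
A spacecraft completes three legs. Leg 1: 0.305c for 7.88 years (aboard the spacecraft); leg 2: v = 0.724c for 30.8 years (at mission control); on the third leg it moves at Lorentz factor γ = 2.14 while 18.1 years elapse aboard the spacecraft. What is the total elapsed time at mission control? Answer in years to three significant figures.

Leg 1: γ = 1/√(1 − 0.305²) = 1/√0.9070 = 1.050; Δt_1 = 1.050 × 7.88 = 8.274 years.
Leg 2: 30.8 years is already measured at mission control.
Leg 3: γ = 2.14; Δt_3 = 2.140 × 18.1 = 38.73 years.
Total: 8.274 + 30.80 + 38.73 years.

Δt = 77.8 years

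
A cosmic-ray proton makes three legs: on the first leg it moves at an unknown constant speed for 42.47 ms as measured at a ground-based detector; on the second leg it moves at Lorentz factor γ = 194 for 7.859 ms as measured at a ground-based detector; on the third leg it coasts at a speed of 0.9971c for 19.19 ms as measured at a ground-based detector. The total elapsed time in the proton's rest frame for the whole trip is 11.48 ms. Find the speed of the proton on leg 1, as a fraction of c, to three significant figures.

β = 0.972

Leg 1: speed unknown; τ_1 = 42.47/γ_1.
Leg 2: γ = 194; τ_2 = 7.859/194.0 = 0.04051 ms.
Leg 3: γ = 1/√(1 − 0.9971²) = 1/√0.005792 = 13.14; τ_3 = 19.19/13.14 = 1.460 ms.
Total proper time: τ_1 + 0.04051 + 1.460 = 11.48, so τ_1 = 11.48 − 1.501 = 9.979 ms.
γ_1 = 42.47/9.979 = 4.256; β = √(1 − 1/γ²) = √0.9448.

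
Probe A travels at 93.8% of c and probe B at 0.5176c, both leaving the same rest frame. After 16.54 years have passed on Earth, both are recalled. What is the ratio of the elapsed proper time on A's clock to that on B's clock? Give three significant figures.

A: β = 0.938; γ = 1/√(1 − 0.938²) = 1/√0.1202 = 2.885. B: γ = 1/√(1 − 0.5176²) = 1/√0.7321 = 1.169.
τ_A/τ_B = γ_B/γ_A = 1.169/2.885 = 0.4051, so τ_A/τ_B = 0.4051.

τ_A/τ_B = 0.405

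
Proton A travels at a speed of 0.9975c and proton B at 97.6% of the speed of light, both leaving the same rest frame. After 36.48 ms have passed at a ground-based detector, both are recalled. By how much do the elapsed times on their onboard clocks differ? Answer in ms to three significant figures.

A: γ = 1/√(1 − 0.9975²) = 1/√0.004994 = 14.15; τ_A = 36.48/14.15 = 2.578 ms.
B: β = 0.976; γ = 1/√(1 − 0.976²) = 1/√0.04742 = 4.592; τ_B = 36.48/4.592 = 7.944 ms.

|τ_A − τ_B| = 5.37 ms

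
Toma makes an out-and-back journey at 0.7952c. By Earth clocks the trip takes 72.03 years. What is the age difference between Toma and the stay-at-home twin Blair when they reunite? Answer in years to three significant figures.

Δt − τ = 28.4 years

γ = 1/√(1 − 0.7952²) = 1/√0.3677 = 1.649
Toma's elapsed proper time: τ = 72.03/1.649 = 43.68 years.
Age gap = Δt − τ = 72.03 − 43.68 years.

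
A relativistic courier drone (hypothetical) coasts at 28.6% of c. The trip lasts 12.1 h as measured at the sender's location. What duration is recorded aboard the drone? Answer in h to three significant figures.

τ = 11.6 h

β = 0.286; γ = 1/√(1 − 0.286²) = 1/√0.9182 = 1.044
The interval measured at the sender's location is the dilated one; the clock aboard the drone measures the proper time τ = Δt/γ = 12.1/1.044 h.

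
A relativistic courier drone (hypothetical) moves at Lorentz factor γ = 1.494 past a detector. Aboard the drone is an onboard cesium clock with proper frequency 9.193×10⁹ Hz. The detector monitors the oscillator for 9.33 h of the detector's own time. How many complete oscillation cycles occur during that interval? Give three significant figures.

N = 2.07×10¹⁴

γ = 1.494
During 9.33 h of lab time, the oscillator's proper time advances by τ = Δt/γ = 9.33/1.494 = 6.245 h = 2.248×10⁴ s.
N = f × τ = 9.193×10⁹ × 2.248×10⁴ = 2.067×10¹⁴.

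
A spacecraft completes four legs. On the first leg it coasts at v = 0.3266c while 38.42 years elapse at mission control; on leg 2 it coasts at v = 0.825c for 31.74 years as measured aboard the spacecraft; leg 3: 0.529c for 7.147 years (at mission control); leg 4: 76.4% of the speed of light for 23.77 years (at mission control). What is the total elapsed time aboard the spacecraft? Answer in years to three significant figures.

Leg 1: γ = 1/√(1 − 0.3266²) = 1/√0.8933 = 1.058; τ_1 = 38.42/1.058 = 36.31 years.
Leg 2: 31.74 years is already measured aboard the spacecraft.
Leg 3: γ = 1/√(1 − 0.529²) = 1/√0.7202 = 1.178; τ_3 = 7.147/1.178 = 6.065 years.
Leg 4: β = 0.764; γ = 1/√(1 − 0.764²) = 1/√0.4163 = 1.550; τ_4 = 23.77/1.550 = 15.34 years.
Total: 36.31 + 31.74 + 6.065 + 15.34 years.

τ = 89.5 years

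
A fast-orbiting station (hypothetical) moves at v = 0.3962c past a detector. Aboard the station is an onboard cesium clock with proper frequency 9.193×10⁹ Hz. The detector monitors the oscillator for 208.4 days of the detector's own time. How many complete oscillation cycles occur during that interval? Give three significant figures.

N = 1.52×10¹⁷

γ = 1/√(1 − 0.3962²) = 1/√0.8430 = 1.089
During 208.4 days of lab time, the oscillator's proper time advances by τ = Δt/γ = 208.4/1.089 = 191.3 days = 1.653×10⁷ s.
N = f × τ = 9.193×10⁹ × 1.653×10⁷ = 1.520×10¹⁷.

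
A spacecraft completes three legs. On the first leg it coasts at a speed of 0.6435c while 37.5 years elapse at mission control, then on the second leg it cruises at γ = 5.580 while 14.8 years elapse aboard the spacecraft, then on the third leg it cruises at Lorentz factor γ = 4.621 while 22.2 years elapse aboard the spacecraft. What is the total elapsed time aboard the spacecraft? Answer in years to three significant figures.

τ = 65.7 years

Leg 1: γ = 1/√(1 − 0.6435²) = 1/√0.5859 = 1.306; τ_1 = 37.5/1.306 = 28.70 years.
Leg 2: 14.8 years is already measured aboard the spacecraft.
Leg 3: 22.2 years is already measured aboard the spacecraft.
Total: 28.70 + 14.80 + 22.20 years.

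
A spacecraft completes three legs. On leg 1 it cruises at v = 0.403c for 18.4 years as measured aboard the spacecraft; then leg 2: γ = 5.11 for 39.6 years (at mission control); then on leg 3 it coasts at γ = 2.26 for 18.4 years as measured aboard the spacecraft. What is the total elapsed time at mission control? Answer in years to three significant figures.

Δt = 101 years

Leg 1: γ = 1/√(1 − 0.403²) = 1/√0.8376 = 1.093; Δt_1 = 1.093 × 18.4 = 20.10 years.
Leg 2: 39.6 years is already measured at mission control.
Leg 3: γ = 2.26; Δt_3 = 2.260 × 18.4 = 41.58 years.
Total: 20.10 + 39.60 + 41.58 years.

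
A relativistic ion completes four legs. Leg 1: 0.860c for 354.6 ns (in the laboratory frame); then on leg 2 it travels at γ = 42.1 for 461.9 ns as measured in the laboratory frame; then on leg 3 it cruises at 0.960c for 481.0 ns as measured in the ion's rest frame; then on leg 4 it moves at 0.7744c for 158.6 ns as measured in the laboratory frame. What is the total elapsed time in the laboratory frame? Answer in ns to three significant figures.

Leg 1: 354.6 ns is already measured in the laboratory frame.
Leg 2: 461.9 ns is already measured in the laboratory frame.
Leg 3: γ = 1/√(1 − 0.960²) = 25/7 ≈ 3.571; Δt_3 = 3.571 × 481.0 = 1718 ns.
Leg 4: 158.6 ns is already measured in the laboratory frame.
Total: 354.6 + 461.9 + 1718 + 158.6 ns.

Δt = 2690 ns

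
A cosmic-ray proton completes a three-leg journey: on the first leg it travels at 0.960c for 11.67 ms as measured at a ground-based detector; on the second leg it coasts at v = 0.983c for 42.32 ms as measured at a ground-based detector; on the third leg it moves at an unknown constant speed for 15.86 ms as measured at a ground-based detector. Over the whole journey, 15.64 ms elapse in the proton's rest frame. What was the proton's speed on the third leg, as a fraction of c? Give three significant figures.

β = 0.957

Leg 1: γ = 1/√(1 − 0.960²) = 25/7 ≈ 3.571; τ_1 = 11.67/3.571 = 3.268 ms.
Leg 2: γ = 1/√(1 − 0.983²) = 1/√0.03371 = 5.446; τ_2 = 42.32/5.446 = 7.770 ms.
Leg 3: speed unknown; τ_3 = 15.86/γ_3.
Total proper time: 3.268 + 7.770 + τ_3 = 15.64, so τ_3 = 15.64 − 11.04 = 4.602 ms.
γ_3 = 15.86/4.602 = 3.446; β = √(1 − 1/γ²) = √0.9158.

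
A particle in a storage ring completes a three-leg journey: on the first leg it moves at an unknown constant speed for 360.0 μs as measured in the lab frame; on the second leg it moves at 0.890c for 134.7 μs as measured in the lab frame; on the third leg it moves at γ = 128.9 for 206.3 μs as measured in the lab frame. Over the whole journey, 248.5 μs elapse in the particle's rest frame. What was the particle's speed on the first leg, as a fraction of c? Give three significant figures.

β = 0.857

Leg 1: speed unknown; τ_1 = 360.0/γ_1.
Leg 2: γ = 1/√(1 − 0.890²) = 1/√0.2079 = 2.193; τ_2 = 134.7/2.193 = 61.42 μs.
Leg 3: γ = 128.9; τ_3 = 206.3/128.9 = 1.600 μs.
Total proper time: τ_1 + 61.42 + 1.600 = 248.5, so τ_1 = 248.5 − 63.02 = 185.5 μs.
γ_1 = 360.0/185.5 = 1.941; β = √(1 − 1/γ²) = √0.7345.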